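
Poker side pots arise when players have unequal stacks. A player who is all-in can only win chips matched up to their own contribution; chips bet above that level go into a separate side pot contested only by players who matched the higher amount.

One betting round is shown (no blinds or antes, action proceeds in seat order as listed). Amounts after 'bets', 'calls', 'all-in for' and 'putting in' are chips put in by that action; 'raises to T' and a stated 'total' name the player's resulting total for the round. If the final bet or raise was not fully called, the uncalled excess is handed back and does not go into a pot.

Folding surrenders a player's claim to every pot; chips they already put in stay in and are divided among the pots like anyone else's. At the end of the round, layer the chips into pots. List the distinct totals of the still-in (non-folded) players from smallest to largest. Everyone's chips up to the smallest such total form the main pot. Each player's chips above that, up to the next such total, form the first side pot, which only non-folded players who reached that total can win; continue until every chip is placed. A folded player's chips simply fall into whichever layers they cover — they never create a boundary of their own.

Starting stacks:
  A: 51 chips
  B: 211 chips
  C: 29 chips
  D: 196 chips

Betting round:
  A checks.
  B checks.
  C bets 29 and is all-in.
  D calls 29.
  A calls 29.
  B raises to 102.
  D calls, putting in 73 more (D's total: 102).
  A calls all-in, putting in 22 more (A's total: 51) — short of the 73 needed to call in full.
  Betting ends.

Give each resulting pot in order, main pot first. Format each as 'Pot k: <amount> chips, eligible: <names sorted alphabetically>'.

Contributions: A=51, B=102, C=29, D=102
Pot levels (distinct totals of non-folded players): 29, 51, 102
Layer 1-29: 29 each from A, B, C, D = 29*4 = 116 chips; eligible A, B, C, D
Layer 30-51: 22 each from A, B, D = 22*3 = 66 chips; eligible A, B, D
Layer 52-102: 51 each from B, D = 51*2 = 102 chips; eligible B, D

Pot 1: 116 chips, eligible: A, B, C, D
Pot 2: 66 chips, eligible: A, B, D
Pot 3: 102 chips, eligible: B, D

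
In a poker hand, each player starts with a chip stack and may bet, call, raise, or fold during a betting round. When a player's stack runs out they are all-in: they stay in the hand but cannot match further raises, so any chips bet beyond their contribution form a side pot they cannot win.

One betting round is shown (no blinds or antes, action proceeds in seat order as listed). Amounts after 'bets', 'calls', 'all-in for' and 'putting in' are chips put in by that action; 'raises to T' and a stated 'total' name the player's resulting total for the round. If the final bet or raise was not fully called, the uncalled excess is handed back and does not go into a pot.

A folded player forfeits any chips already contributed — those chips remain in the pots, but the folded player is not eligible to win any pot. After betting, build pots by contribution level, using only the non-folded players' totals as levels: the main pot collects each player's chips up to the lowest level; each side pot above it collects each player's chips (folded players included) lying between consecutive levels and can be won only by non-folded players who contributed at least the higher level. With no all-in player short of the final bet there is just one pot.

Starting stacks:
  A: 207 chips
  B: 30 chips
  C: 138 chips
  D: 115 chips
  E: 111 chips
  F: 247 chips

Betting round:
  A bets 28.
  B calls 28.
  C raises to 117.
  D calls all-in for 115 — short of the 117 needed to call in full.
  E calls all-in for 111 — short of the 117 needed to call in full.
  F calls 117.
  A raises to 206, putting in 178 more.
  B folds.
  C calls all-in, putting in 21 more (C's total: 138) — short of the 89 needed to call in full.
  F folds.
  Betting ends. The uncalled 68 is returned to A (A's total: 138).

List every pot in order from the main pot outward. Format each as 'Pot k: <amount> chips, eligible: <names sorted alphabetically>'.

Pot 1: 583 chips, eligible: A, C, D, E
Pot 2: 16 chips, eligible: A, C, D
Pot 3: 48 chips, eligible: A, C

Derivation:
Contributions (after 68 returned to A): A=138, B=28, C=138, D=115, E=111, F=117
Folded: B, F
Pot levels (distinct totals of non-folded players): 111, 115, 138
Layer 1-111: A 111 + B 28 + C 111 + D 111 + E 111 + F 111 = 583 chips; eligible A, C, D, E
Layer 112-115: 4 each from A, C, D, F = 4*4 = 16 chips; eligible A, C, D
Layer 116-138: A 23 + C 23 + F 2 = 48 chips; eligible A, C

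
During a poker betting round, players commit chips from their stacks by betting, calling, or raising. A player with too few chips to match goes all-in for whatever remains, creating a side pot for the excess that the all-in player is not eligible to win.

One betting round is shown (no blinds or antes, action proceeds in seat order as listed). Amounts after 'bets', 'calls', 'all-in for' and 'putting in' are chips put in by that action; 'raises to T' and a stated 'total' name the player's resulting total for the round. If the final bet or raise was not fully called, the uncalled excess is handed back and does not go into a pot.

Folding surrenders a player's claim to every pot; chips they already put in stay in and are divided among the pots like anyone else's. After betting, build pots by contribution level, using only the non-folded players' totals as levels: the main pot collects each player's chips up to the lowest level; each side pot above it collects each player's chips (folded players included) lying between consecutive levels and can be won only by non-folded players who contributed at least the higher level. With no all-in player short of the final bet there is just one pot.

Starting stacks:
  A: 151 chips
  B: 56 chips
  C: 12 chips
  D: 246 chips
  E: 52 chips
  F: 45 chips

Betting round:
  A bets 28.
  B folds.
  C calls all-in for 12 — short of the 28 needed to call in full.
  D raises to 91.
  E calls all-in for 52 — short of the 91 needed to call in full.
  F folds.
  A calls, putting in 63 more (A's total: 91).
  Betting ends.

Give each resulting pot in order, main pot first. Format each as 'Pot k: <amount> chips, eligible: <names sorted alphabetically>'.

Contributions: A=91, C=12, D=91, E=52
Folded: B, F
Pot levels (distinct totals of non-folded players): 12, 52, 91
Layer 1-12: 12 each from A, C, D, E = 12*4 = 48 chips; eligible A, C, D, E
Layer 13-52: 40 each from A, D, E = 40*3 = 120 chips; eligible A, D, E
Layer 53-91: 39 each from A, D = 39*2 = 78 chips; eligible A, D

Pot 1: 48 chips, eligible: A, C, D, E
Pot 2: 120 chips, eligible: A, D, E
Pot 3: 78 chips, eligible: A, D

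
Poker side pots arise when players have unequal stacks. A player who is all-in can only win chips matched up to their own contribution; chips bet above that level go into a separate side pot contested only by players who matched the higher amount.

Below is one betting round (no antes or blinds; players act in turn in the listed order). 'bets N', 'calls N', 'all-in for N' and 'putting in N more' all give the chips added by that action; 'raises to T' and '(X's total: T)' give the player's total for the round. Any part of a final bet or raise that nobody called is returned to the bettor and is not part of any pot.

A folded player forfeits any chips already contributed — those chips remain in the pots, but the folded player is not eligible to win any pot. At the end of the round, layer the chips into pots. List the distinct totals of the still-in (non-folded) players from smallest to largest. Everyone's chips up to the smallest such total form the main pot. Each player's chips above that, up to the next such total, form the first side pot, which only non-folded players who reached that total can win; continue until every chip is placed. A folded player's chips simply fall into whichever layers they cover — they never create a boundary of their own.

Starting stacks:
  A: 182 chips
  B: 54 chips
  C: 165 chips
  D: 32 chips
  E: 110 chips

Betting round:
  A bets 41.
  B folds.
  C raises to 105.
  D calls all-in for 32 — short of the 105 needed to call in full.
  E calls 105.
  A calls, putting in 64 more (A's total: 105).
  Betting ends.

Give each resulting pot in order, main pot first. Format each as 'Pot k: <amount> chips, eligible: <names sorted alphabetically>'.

Pot 1: 128 chips, eligible: A, C, D, E
Pot 2: 219 chips, eligible: A, C, E

Derivation:
Contributions: A=105, C=105, D=32, E=105
Folded: B
Pot levels (distinct totals of non-folded players): 32, 105
Layer 1-32: 32 each from A, C, D, E = 32*4 = 128 chips; eligible A, C, D, E
Layer 33-105: 73 each from A, C, E = 73*3 = 219 chips; eligible A, C, E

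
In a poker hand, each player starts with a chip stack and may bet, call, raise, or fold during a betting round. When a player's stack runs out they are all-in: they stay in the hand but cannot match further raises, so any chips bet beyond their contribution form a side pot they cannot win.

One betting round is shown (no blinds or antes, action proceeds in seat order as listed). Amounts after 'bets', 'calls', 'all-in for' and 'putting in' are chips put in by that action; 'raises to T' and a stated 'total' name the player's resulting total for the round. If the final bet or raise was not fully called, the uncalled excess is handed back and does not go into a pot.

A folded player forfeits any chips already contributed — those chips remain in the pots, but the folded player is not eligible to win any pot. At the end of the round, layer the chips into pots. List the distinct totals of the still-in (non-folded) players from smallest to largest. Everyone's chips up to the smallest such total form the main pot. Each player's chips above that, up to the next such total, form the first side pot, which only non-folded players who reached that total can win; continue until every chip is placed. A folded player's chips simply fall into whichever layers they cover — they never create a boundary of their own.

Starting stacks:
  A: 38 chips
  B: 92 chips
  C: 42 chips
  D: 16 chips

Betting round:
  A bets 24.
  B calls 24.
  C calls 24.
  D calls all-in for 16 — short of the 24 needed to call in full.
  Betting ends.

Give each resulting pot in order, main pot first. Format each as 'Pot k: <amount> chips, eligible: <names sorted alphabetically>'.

Contributions: A=24, B=24, C=24, D=16
Pot levels (distinct totals of non-folded players): 16, 24
Layer 1-16: 16 each from A, B, C, D = 16*4 = 64 chips; eligible A, B, C, D
Layer 17-24: 8 each from A, B, C = 8*3 = 24 chips; eligible A, B, C

Pot 1: 64 chips, eligible: A, B, C, D
Pot 2: 24 chips, eligible: A, B, C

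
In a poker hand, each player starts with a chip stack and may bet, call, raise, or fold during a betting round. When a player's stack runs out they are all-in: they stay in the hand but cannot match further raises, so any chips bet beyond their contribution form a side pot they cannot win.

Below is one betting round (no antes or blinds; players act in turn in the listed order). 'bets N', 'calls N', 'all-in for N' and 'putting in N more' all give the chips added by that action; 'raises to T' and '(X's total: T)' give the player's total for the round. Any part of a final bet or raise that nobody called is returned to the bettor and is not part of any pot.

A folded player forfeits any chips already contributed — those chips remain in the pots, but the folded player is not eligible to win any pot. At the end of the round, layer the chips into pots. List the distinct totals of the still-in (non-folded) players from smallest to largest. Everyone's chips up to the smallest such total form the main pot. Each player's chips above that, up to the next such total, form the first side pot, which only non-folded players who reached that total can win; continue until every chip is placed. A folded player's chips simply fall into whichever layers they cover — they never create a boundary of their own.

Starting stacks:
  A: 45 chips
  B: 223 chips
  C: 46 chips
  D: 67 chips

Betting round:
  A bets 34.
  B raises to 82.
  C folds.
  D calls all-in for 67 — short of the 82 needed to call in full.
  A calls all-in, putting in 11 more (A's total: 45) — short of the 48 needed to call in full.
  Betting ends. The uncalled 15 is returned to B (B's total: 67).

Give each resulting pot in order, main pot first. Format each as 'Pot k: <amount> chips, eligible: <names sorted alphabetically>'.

Contributions (after 15 returned to B): A=45, B=67, D=67
Folded: C
Pot levels (distinct totals of non-folded players): 45, 67
Layer 1-45: 45 each from A, B, D = 45*3 = 135 chips; eligible A, B, D
Layer 46-67: 22 each from B, D = 22*2 = 44 chips; eligible B, D

Pot 1: 135 chips, eligible: A, B, D
Pot 2: 44 chips, eligible: B, D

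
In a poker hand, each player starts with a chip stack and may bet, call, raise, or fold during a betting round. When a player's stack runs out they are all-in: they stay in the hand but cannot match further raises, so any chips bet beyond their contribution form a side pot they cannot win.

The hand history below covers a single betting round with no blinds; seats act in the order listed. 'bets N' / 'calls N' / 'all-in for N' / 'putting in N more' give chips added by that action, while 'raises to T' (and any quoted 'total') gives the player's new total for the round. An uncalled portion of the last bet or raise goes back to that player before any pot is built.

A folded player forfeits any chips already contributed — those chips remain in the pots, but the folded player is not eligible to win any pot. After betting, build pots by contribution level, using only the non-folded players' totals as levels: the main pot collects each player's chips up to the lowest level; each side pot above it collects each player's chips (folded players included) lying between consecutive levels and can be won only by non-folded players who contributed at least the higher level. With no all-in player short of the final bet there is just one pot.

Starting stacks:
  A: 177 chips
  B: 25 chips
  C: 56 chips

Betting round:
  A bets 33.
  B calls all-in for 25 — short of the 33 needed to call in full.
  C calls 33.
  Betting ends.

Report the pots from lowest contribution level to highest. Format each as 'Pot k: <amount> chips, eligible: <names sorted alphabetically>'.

Pot 1: 75 chips, eligible: A, B, C
Pot 2: 16 chips, eligible: A, C

Derivation:
Contributions: A=33, B=25, C=33
Pot levels (distinct totals of non-folded players): 25, 33
Layer 1-25: 25 each from A, B, C = 25*3 = 75 chips; eligible A, B, C
Layer 26-33: 8 each from A, C = 8*2 = 16 chips; eligible A, C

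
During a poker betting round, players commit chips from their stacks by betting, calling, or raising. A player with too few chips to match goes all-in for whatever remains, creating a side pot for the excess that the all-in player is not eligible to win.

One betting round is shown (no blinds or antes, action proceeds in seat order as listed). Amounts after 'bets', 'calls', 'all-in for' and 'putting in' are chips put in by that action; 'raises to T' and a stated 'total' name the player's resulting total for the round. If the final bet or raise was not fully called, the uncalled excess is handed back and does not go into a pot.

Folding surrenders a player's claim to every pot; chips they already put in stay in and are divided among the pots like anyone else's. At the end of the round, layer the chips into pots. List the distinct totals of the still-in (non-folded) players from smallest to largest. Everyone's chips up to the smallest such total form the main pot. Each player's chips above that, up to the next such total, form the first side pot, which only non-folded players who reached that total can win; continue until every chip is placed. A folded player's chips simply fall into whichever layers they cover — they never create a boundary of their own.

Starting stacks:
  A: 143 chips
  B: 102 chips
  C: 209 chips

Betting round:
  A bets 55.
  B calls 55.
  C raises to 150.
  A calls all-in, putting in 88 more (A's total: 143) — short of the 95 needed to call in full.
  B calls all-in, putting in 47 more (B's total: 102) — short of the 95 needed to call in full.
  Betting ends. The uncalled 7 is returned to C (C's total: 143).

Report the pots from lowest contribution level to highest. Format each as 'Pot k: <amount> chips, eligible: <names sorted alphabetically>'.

Pot 1: 306 chips, eligible: A, B, C
Pot 2: 82 chips, eligible: A, C

Derivation:
Contributions (after 7 returned to C): A=143, B=102, C=143
Pot levels (distinct totals of non-folded players): 102, 143
Layer 1-102: 102 each from A, B, C = 102*3 = 306 chips; eligible A, B, C
Layer 103-143: 41 each from A, C = 41*2 = 82 chips; eligible A, C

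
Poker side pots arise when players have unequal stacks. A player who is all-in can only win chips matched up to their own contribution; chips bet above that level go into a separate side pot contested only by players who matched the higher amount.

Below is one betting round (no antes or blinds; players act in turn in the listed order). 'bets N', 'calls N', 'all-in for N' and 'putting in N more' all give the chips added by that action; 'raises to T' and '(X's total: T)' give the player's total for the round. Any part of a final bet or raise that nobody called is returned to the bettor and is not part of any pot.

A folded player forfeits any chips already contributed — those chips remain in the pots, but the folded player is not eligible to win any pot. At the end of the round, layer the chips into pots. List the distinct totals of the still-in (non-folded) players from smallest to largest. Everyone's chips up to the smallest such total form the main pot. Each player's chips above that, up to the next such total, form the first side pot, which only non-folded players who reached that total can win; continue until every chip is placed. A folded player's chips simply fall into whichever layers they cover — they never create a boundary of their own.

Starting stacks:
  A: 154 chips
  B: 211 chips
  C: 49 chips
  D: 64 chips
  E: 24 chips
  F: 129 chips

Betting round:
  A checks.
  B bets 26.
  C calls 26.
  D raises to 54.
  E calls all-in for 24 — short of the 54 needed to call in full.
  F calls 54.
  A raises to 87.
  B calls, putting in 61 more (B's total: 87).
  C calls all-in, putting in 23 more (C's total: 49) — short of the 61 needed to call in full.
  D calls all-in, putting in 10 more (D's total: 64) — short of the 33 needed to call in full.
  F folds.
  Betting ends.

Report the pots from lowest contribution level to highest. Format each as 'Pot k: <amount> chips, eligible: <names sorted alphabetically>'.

Contributions: A=87, B=87, C=49, D=64, E=24, F=54
Folded: F
Pot levels (distinct totals of non-folded players): 24, 49, 64, 87
Layer 1-24: 24 each from A, B, C, D, E, F = 24*6 = 144 chips; eligible A, B, C, D, E
Layer 25-49: 25 each from A, B, C, D, F = 25*5 = 125 chips; eligible A, B, C, D
Layer 50-64: A 15 + B 15 + D 15 + F 5 = 50 chips; eligible A, B, D
Layer 65-87: 23 each from A, B = 23*2 = 46 chips; eligible A, B

Pot 1: 144 chips, eligible: A, B, C, D, E
Pot 2: 125 chips, eligible: A, B, C, D
Pot 3: 50 chips, eligible: A, B, D
Pot 4: 46 chips, eligible: A, B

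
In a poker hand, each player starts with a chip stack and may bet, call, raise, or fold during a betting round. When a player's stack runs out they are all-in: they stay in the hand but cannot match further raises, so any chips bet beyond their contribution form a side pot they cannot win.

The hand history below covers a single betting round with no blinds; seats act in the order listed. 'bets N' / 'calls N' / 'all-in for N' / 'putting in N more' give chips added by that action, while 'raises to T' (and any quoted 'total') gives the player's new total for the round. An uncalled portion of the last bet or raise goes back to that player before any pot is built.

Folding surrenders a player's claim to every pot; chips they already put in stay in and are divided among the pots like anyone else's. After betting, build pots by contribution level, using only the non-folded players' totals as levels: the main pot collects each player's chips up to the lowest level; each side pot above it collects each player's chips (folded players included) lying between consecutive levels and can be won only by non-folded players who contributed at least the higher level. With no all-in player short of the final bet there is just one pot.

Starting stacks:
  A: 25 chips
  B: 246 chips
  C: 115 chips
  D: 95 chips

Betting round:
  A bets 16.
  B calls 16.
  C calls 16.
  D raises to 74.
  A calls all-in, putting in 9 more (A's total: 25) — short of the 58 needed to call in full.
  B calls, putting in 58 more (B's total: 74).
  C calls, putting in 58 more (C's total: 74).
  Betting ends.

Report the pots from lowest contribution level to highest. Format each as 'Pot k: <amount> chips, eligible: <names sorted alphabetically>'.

Pot 1: 100 chips, eligible: A, B, C, D
Pot 2: 147 chips, eligible: B, C, D

Derivation:
Contributions: A=25, B=74, C=74, D=74
Pot levels (distinct totals of non-folded players): 25, 74
Layer 1-25: 25 each from A, B, C, D = 25*4 = 100 chips; eligible A, B, C, D
Layer 26-74: 49 each from B, C, D = 49*3 = 147 chips; eligible B, C, D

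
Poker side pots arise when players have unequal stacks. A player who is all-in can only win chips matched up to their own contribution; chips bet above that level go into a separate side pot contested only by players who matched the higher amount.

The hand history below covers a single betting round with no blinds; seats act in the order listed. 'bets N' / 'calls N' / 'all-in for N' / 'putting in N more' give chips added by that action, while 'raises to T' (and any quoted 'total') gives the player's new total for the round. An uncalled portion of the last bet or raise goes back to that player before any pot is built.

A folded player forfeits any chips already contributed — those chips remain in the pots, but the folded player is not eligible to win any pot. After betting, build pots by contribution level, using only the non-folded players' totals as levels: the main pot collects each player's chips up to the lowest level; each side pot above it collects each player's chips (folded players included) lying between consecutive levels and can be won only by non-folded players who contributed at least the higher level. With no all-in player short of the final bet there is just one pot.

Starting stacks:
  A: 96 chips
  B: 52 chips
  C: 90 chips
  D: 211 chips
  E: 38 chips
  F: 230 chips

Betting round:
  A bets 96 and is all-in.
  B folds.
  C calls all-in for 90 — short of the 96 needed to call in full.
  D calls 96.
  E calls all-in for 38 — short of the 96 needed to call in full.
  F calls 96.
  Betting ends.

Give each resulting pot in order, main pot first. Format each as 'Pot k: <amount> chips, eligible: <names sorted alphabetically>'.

Contributions: A=96, C=90, D=96, E=38, F=96
Folded: B
Pot levels (distinct totals of non-folded players): 38, 90, 96
Layer 1-38: 38 each from A, C, D, E, F = 38*5 = 190 chips; eligible A, C, D, E, F
Layer 39-90: 52 each from A, C, D, F = 52*4 = 208 chips; eligible A, C, D, F
Layer 91-96: 6 each from A, D, F = 6*3 = 18 chips; eligible A, D, F

Pot 1: 190 chips, eligible: A, C, D, E, F
Pot 2: 208 chips, eligible: A, C, D, F
Pot 3: 18 chips, eligible: A, D, F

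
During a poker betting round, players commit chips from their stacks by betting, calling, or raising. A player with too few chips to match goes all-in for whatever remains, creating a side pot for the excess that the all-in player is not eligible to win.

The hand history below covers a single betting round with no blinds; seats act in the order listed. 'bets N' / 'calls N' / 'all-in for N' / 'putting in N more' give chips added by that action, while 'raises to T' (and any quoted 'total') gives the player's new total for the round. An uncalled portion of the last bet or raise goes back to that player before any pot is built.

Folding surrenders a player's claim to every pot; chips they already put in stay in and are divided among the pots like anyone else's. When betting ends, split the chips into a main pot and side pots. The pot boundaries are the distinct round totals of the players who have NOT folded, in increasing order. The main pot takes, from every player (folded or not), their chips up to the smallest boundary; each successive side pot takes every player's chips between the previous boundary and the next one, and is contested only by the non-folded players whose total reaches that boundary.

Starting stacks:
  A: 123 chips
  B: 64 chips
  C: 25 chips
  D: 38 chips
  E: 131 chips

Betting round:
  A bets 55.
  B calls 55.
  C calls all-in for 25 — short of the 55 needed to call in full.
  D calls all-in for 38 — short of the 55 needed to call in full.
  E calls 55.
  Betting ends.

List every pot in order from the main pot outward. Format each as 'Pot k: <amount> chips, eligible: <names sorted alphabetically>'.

Contributions: A=55, B=55, C=25, D=38, E=55
Pot levels (distinct totals of non-folded players): 25, 38, 55
Layer 1-25: 25 each from A, B, C, D, E = 25*5 = 125 chips; eligible A, B, C, D, E
Layer 26-38: 13 each from A, B, D, E = 13*4 = 52 chips; eligible A, B, D, E
Layer 39-55: 17 each from A, B, E = 17*3 = 51 chips; eligible A, B, E

Pot 1: 125 chips, eligible: A, B, C, D, E
Pot 2: 52 chips, eligible: A, B, D, E
Pot 3: 51 chips, eligible: A, B, E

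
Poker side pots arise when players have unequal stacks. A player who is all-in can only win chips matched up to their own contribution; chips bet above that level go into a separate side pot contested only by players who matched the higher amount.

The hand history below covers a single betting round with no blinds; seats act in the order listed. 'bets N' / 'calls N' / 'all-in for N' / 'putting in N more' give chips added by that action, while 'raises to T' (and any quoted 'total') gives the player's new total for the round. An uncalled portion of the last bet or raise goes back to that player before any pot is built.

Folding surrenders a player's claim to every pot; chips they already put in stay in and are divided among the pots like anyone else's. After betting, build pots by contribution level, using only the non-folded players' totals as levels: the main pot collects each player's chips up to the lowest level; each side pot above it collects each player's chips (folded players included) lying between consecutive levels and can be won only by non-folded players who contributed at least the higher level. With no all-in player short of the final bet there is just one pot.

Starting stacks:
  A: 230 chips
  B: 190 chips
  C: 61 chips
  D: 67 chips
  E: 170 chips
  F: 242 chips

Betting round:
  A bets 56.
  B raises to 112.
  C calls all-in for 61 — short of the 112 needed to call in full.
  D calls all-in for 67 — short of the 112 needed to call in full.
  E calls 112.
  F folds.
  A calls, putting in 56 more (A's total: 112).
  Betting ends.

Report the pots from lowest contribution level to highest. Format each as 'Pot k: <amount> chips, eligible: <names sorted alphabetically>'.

Contributions: A=112, B=112, C=61, D=67, E=112
Folded: F
Pot levels (distinct totals of non-folded players): 61, 67, 112
Layer 1-61: 61 each from A, B, C, D, E = 61*5 = 305 chips; eligible A, B, C, D, E
Layer 62-67: 6 each from A, B, D, E = 6*4 = 24 chips; eligible A, B, D, E
Layer 68-112: 45 each from A, B, E = 45*3 = 135 chips; eligible A, B, E

Pot 1: 305 chips, eligible: A, B, C, D, E
Pot 2: 24 chips, eligible: A, B, D, E
Pot 3: 135 chips, eligible: A, B, E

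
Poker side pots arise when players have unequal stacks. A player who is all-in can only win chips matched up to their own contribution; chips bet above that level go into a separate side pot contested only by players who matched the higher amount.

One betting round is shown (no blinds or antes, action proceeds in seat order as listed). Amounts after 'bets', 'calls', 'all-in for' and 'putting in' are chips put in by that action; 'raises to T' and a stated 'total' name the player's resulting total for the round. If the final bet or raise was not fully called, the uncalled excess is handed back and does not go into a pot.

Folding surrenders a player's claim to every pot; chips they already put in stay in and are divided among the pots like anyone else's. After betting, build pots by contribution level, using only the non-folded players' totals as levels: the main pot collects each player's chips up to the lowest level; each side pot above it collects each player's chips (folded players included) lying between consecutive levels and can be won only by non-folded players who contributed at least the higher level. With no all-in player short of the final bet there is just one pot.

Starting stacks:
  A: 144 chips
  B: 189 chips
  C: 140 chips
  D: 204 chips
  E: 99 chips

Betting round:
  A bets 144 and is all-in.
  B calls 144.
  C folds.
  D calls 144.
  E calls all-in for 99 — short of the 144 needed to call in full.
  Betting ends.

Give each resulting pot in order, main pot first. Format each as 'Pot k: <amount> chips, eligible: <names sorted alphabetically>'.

Contributions: A=144, B=144, D=144, E=99
Folded: C
Pot levels (distinct totals of non-folded players): 99, 144
Layer 1-99: 99 each from A, B, D, E = 99*4 = 396 chips; eligible A, B, D, E
Layer 100-144: 45 each from A, B, D = 45*3 = 135 chips; eligible A, B, D

Pot 1: 396 chips, eligible: A, B, D, E
Pot 2: 135 chips, eligible: A, B, D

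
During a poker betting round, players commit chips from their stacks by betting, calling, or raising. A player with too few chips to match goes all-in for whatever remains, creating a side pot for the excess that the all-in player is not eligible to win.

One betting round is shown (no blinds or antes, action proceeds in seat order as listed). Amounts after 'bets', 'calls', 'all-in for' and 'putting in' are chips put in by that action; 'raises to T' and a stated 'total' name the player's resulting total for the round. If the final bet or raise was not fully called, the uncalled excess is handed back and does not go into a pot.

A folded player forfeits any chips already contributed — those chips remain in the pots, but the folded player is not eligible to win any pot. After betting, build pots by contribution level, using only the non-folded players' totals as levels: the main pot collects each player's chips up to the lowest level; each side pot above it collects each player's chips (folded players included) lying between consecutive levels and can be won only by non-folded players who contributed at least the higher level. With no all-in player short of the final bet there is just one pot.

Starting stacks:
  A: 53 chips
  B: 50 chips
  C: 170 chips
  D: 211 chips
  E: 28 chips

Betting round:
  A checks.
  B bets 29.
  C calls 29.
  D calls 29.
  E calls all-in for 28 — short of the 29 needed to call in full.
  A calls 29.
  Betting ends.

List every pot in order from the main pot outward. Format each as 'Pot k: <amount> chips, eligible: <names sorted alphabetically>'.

Contributions: A=29, B=29, C=29, D=29, E=28
Pot levels (distinct totals of non-folded players): 28, 29
Layer 1-28: 28 each from A, B, C, D, E = 28*5 = 140 chips; eligible A, B, C, D, E
Layer 29-29: 1 each from A, B, C, D = 1*4 = 4 chips; eligible A, B, C, D

Pot 1: 140 chips, eligible: A, B, C, D, E
Pot 2: 4 chips, eligible: A, B, C, D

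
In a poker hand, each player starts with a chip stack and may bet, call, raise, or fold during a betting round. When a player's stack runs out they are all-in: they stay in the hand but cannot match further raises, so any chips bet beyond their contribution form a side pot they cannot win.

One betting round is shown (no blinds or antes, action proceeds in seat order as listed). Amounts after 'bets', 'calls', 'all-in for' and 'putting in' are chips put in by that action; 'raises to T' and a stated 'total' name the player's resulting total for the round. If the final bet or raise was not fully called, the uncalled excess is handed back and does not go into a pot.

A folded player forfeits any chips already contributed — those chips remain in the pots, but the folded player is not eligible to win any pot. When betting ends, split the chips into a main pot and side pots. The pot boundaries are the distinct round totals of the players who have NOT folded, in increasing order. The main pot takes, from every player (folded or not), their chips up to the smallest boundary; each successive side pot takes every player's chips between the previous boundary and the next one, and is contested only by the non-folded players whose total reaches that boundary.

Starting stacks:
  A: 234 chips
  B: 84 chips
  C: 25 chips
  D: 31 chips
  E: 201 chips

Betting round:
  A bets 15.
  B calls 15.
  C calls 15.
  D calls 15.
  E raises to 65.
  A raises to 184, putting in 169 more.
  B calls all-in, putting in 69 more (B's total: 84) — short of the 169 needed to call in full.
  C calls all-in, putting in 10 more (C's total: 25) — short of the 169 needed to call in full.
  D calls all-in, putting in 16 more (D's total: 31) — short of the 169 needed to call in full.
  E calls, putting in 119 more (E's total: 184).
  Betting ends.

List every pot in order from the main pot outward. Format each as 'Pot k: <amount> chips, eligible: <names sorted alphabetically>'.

Contributions: A=184, B=84, C=25, D=31, E=184
Pot levels (distinct totals of non-folded players): 25, 31, 84, 184
Layer 1-25: 25 each from A, B, C, D, E = 25*5 = 125 chips; eligible A, B, C, D, E
Layer 26-31: 6 each from A, B, D, E = 6*4 = 24 chips; eligible A, B, D, E
Layer 32-84: 53 each from A, B, E = 53*3 = 159 chips; eligible A, B, E
Layer 85-184: 100 each from A, E = 100*2 = 200 chips; eligible A, E

Pot 1: 125 chips, eligible: A, B, C, D, E
Pot 2: 24 chips, eligible: A, B, D, E
Pot 3: 159 chips, eligible: A, B, E
Pot 4: 200 chips, eligible: A, E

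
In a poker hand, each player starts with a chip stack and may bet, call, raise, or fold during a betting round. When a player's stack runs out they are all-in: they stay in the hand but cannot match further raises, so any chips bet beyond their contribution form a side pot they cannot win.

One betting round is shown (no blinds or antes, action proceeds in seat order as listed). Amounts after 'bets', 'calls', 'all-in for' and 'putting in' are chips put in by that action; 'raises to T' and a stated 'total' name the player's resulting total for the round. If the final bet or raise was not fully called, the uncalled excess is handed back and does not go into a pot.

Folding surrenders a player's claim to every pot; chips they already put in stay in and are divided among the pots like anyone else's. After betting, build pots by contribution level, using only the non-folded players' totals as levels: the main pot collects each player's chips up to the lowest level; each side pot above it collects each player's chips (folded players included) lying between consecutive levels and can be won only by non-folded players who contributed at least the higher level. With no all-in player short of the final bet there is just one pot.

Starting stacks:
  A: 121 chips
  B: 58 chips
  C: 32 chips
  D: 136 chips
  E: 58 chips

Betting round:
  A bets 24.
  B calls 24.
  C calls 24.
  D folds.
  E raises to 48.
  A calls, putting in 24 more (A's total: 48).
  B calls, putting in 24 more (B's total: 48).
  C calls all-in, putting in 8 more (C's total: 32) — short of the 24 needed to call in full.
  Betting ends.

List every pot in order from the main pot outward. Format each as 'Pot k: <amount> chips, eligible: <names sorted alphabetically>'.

Contributions: A=48, B=48, C=32, E=48
Folded: D
Pot levels (distinct totals of non-folded players): 32, 48
Layer 1-32: 32 each from A, B, C, E = 32*4 = 128 chips; eligible A, B, C, E
Layer 33-48: 16 each from A, B, E = 16*3 = 48 chips; eligible A, B, E

Pot 1: 128 chips, eligible: A, B, C, E
Pot 2: 48 chips, eligible: A, B, E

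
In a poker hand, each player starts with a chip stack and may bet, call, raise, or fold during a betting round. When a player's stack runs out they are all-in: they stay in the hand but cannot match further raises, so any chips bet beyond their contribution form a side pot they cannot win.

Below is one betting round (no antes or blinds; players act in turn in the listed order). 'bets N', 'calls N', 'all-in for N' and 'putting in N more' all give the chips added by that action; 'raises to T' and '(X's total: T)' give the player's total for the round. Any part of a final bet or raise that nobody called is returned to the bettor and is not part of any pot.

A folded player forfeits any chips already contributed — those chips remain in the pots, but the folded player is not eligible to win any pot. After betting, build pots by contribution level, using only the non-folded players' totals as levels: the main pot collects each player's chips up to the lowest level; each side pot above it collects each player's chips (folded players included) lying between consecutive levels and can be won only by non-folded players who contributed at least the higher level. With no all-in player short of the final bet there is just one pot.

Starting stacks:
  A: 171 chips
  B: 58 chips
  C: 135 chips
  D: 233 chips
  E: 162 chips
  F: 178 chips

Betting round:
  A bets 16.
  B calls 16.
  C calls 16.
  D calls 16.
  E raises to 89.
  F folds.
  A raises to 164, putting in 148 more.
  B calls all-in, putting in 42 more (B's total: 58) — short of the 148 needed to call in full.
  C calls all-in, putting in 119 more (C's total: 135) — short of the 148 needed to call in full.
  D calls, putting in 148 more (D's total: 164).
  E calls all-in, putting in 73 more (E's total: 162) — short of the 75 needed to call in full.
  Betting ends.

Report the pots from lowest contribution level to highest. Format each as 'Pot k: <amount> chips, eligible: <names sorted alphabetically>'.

Pot 1: 290 chips, eligible: A, B, C, D, E
Pot 2: 308 chips, eligible: A, C, D, E
Pot 3: 81 chips, eligible: A, D, E
Pot 4: 4 chips, eligible: A, D

Derivation:
Contributions: A=164, B=58, C=135, D=164, E=162
Folded: F
Pot levels (distinct totals of non-folded players): 58, 135, 162, 164
Layer 1-58: 58 each from A, B, C, D, E = 58*5 = 290 chips; eligible A, B, C, D, E
Layer 59-135: 77 each from A, C, D, E = 77*4 = 308 chips; eligible A, C, D, E
Layer 136-162: 27 each from A, D, E = 27*3 = 81 chips; eligible A, D, E
Layer 163-164: 2 each from A, D = 2*2 = 4 chips; eligible A, D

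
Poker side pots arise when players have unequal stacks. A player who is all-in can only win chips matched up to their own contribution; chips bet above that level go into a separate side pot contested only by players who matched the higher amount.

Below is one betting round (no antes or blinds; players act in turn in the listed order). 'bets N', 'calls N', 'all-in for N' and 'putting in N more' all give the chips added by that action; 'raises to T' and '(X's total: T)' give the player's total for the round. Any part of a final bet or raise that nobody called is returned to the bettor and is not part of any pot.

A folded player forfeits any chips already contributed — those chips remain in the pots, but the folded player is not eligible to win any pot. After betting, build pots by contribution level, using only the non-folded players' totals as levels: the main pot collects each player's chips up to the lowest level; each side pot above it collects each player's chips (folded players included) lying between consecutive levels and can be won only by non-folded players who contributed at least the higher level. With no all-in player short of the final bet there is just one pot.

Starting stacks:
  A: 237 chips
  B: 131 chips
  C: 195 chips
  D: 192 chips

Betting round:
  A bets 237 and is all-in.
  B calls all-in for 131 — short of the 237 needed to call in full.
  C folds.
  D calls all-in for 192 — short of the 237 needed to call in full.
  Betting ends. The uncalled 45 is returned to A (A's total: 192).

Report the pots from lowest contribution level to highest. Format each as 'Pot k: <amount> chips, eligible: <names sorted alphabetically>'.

Pot 1: 393 chips, eligible: A, B, D
Pot 2: 122 chips, eligible: A, D

Derivation:
Contributions (after 45 returned to A): A=192, B=131, D=192
Folded: C
Pot levels (distinct totals of non-folded players): 131, 192
Layer 1-131: 131 each from A, B, D = 131*3 = 393 chips; eligible A, B, D
Layer 132-192: 61 each from A, D = 61*2 = 122 chips; eligible A, D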